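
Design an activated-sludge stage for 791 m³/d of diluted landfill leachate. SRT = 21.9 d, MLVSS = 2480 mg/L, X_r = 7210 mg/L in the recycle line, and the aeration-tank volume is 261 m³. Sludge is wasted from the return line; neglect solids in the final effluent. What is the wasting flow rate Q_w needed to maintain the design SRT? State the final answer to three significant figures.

Q_w = (V·X)/(θ_c X_r) = 261.0 × 2480 / (21.9 × 7210) = 4.099 m³/d.

Q_w ≈ 4.10 m³/d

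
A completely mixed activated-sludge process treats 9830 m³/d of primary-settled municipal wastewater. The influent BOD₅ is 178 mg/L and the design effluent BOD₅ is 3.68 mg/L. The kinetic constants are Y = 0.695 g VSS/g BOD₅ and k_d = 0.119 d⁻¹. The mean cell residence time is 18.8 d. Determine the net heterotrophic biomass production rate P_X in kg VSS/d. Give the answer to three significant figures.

Correct the yield for decay: Y_obs = Y/(1 + k_d θ_c) = 0.695 / (1 + 0.119 × 18.8) = 0.695 / 3.237 = 0.2147.
Mass of BOD₅ removed per day: Q(S₀ − S) = 9830 × 174.3 g/m³ = 1714 kg/d.
So the net sludge growth is P_X = 0.2147 × 1714 = 367.9 kg VSS/d.

P_X ≈ 368 kg VSS/d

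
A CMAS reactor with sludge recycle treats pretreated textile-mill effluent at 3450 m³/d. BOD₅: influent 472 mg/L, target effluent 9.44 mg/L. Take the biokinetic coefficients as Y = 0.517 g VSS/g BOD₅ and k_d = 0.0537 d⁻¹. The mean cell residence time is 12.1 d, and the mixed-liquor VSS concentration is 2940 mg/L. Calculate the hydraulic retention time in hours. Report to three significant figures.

τ ≈ 14.3 h

From the SRT design equation V = Y Q (S₀−S) θ_c / [X (1 + k_d θ_c)] = 0.517 × 3450 × (472 − 9.44) × 12.1 / [2940 × (1 + 0.0537 × 12.1)] = 9.98×10^6 / 4850 = 2058 m³.
HRT = V/Q = 2058 m³ / 3450 m³·d⁻¹ = 0.5966 d × 24 = 14.32 h.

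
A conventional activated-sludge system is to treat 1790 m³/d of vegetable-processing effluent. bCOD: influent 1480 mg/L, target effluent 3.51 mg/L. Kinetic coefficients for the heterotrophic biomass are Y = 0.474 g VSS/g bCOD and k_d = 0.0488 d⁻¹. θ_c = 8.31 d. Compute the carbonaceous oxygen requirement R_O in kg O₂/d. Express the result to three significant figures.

R_O ≈ 1380 kg O₂/d

The observed yield is Y_obs = Y/(1 + k_d·θ_c) = 0.474 / (1 + 0.0488 × 8.31) = 0.474 / 1.406 = 0.3372 g VSS per g bCOD removed.
Substrate removed = Q·(S₀ − S) = 1790 m³/d × (1480 − 3.51) g/m³ = 2.64×10^6 g/d = 2643 kg/d.
Net sludge production P_X = 0.3372 × 2643 = 891.3 kg VSS/d.
Carbonaceous O₂ demand = substrate oxidised − cell-mass equivalent = 2643 − 1.42 × 891.3 = 1377 kg O₂/d.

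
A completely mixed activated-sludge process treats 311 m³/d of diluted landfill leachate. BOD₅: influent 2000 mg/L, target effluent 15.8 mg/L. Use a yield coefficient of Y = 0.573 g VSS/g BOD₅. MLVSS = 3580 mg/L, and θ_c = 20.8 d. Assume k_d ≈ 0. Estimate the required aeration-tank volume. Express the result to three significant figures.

V·X = Y·Q·ΔS·θ_c gives V = 0.573 × 311 × (2000 − 15.8) × 20.8 / 3580 = 2054 m³.

V ≈ 2050 m³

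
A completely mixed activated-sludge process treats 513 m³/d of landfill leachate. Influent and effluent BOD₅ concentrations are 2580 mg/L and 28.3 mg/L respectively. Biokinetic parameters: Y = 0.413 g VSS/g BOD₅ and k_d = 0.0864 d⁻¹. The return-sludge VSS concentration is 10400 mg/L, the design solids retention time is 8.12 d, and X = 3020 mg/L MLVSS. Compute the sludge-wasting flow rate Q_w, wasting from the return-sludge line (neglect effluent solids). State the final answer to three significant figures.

Rearranging the biomass balance for a CMAS with decay, V = Y·Q·ΔS·θ_c / [X·(1+k_d θ_c)] = 0.413 × 513 × (2580 − 28.3) × 8.12 / [3020 × (1 + 0.0864 × 8.12)] = 4.39×10^6 / 5139 = 854.3 m³.
Wasting from the return line (neglecting effluent solids): Q_w = V·X / (θ_c·X_r) = 854.3 × 3020 / (8.12 × 10400) = 30.55 m³/d.

Q_w ≈ 30.6 m³/d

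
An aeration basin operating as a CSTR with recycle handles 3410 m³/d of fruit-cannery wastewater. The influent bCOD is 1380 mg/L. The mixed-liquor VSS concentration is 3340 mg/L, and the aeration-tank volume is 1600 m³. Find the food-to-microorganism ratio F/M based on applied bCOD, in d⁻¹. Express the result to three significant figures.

F/M ≈ 0.881 d⁻¹

Food-to-microorganism ratio F/M = Q S₀ / (V X) = 3410 × 1380 / (1600 × 3340) = 0.8806 d⁻¹.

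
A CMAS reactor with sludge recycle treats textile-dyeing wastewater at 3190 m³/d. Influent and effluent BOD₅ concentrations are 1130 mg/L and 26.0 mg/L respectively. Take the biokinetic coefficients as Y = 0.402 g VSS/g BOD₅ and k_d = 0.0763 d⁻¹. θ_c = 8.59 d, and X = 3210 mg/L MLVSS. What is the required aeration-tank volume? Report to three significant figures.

From the SRT design equation V = Y Q (S₀−S) θ_c / [X (1 + k_d θ_c)] = 0.402 × 3190 × (1130 − 26.0) × 8.59 / [3210 × (1 + 0.0763 × 8.59)] = 1.22×10^7 / 5314 = 2289 m³.

V ≈ 2290 m³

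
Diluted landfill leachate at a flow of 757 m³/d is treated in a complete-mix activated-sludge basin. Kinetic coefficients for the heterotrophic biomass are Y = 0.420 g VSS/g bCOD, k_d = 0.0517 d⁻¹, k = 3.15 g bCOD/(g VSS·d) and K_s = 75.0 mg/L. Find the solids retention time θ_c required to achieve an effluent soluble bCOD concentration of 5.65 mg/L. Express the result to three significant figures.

From 1/θ_c = Y·k·S/(K_s + S) − k_d: Y·k·S/(K_s+S) = 0.420 × 3.15 × 5.65 / (75.0 + 5.65) = 0.09268 d⁻¹.
Then 1/θ_c = μ − k_d = 0.09268 − 0.0517 = 0.04098 d⁻¹, giving θ_c = 24.40 d.

θ_c ≈ 24.4 d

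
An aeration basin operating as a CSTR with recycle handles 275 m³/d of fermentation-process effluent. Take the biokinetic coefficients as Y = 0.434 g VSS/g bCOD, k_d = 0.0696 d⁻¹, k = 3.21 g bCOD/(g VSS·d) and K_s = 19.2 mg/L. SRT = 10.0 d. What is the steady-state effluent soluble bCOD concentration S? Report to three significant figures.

Effluent substrate depends only on kinetics and SRT: S = K_s(1 + k_d θ_c) / [θ_c(Yk − k_d) − 1] = 19.2 × (1 + 0.0696 × 10.0) / [10.0 × (0.434 × 3.21 − 0.0696) − 1] = 32.56 / 12.24 = 2.661 mg/L.

S ≈ 2.66 mg/L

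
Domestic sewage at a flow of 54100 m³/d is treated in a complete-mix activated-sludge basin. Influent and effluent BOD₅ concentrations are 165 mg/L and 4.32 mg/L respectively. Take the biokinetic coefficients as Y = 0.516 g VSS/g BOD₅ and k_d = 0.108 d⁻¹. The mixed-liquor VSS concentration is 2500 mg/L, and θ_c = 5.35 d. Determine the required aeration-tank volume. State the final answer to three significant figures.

From the SRT design equation V = Y Q (S₀−S) θ_c / [X (1 + k_d θ_c)] = 0.516 × 54100 × (165 − 4.32) × 5.35 / [2500 × (1 + 0.108 × 5.35)] = 2.4×10^7 / 3944 = 6084 m³.

V ≈ 6080 m³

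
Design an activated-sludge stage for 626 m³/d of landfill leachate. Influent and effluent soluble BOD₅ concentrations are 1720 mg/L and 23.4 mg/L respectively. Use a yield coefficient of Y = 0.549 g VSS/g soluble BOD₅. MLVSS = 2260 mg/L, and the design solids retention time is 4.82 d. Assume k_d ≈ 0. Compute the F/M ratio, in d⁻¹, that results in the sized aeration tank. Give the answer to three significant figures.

With k_d = 0 the design equation reduces to V = Y Q (S₀−S) θ_c / X = 0.549 × 626 × (1720 − 23.4) × 4.82 / 2260 = 1244 m³.
F/M = Q·S₀ / (V·X) = 626 × 1720 / (1244 × 2260) = 0.3831 g soluble BOD₅·(g VSS·d)⁻¹.

F/M ≈ 0.383 d⁻¹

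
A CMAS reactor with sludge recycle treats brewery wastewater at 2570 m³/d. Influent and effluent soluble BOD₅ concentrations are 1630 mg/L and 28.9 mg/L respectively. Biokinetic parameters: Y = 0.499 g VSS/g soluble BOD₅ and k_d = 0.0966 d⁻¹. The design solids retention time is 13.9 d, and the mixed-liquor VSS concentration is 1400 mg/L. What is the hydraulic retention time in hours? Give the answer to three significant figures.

From the SRT design equation V = Y Q (S₀−S) θ_c / [X (1 + k_d θ_c)] = 0.499 × 2570 × (1630 − 28.9) × 13.9 / [1400 × (1 + 0.0966 × 13.9)] = 2.85×10^7 / 3280 = 8702 m³.
τ = V/Q = 8702/2570 = 3.386 d, or 81.26 h.

τ ≈ 81.3 h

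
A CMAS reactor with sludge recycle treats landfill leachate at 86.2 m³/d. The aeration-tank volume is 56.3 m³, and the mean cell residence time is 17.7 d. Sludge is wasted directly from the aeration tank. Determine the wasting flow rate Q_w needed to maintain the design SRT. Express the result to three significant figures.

Q_w ≈ 3.18 m³/d

For wasting at MLVSS concentration, Q_w = V/θ_c = 56.30/17.7 = 3.181 m³/d.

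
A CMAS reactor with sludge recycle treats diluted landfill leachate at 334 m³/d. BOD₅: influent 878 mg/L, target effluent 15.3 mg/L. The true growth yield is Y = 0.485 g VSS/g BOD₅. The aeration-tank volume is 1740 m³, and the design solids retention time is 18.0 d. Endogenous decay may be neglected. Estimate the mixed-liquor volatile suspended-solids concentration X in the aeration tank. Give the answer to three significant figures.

X ≈ 1450 mg/L

From V·X = Y·Q·(S₀ − S)·θ_c (decay neglected): X = 0.485 × 334 × (878 − 15.3) × 18.0 / 1740 = 1446 mg/L.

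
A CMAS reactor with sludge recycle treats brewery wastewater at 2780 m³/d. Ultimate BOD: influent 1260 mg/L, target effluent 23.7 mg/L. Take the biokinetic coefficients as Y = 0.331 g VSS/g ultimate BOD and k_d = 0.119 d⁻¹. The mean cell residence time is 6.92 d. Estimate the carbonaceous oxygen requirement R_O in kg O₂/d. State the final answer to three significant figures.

R_O ≈ 2550 kg O₂/d

Correct the yield for decay: Y_obs = Y/(1 + k_d θ_c) = 0.331 / (1 + 0.119 × 6.92) = 0.331 / 1.823 = 0.1815.
Substrate removed = Q·(S₀ − S) = 2780 m³/d × (1260 − 23.7) g/m³ = 3.44×10^6 g/d = 3437 kg/d.
Net sludge production P_X = 0.1815 × 3437 = 623.9 kg VSS/d.
R_O = Q·ΔS − 1.42 P_X = 3437 − 885.9 = 2551 kg O₂/d.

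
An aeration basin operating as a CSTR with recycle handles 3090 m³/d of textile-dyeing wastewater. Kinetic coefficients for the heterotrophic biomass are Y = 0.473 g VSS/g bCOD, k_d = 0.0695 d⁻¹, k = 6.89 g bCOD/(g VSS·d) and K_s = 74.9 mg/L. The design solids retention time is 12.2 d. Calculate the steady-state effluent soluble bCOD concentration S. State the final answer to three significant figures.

S ≈ 3.65 mg/L

Effluent substrate depends only on kinetics and SRT: S = K_s(1 + k_d θ_c) / [θ_c(Yk − k_d) − 1] = 74.9 × (1 + 0.0695 × 12.2) / [12.2 × (0.473 × 6.89 − 0.0695) − 1] = 138.4 / 37.91 = 3.651 mg/L.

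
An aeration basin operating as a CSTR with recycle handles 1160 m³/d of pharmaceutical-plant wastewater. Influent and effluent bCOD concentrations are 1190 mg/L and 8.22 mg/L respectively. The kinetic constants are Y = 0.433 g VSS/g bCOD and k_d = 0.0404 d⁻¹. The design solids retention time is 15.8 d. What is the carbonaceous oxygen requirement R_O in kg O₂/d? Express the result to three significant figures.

Correct the yield for decay: Y_obs = Y/(1 + k_d θ_c) = 0.433 / (1 + 0.0404 × 15.8) = 0.433 / 1.638 = 0.2643.
Substrate removed = Q·(S₀ − S) = 1160 m³/d × (1190 − 8.22) g/m³ = 1.37×10^6 g/d = 1371 kg/d.
Net sludge production P_X = 0.2643 × 1371 = 362.3 kg VSS/d.
R_O = Q·(S₀ − S) − 1.42·P_X = 1371 − 1.42 × 362.3 = 856.4 kg O₂/d.

R_O ≈ 856 kg O₂/d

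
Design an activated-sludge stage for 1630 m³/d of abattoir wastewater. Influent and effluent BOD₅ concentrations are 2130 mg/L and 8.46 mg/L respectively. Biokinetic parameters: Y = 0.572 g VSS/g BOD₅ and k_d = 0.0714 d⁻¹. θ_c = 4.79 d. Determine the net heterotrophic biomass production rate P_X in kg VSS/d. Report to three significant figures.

P_X ≈ 1470 kg VSS/d

Y_obs = Y / (1 + k_d θ_c) = 0.572 / (1 + 0.0714 × 4.79) = 0.572 / 1.342 = 0.4262.
ΔS = 2130 − 8.46 = 2122 mg/L, so the substrate removal rate is 1630 × 2122/1000 = 3458 kg BOD₅/d.
Biomass produced: P_X = Y_obs·Q·ΔS = 0.4262 × 3458 ≈ 1474 kg VSS/d.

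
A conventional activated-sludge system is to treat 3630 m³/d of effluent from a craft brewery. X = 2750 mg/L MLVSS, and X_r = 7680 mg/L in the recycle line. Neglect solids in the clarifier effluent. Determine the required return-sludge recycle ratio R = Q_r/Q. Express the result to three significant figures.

Mass balance around the secondary clarifier (neglecting effluent solids): R = X / (X_r − X) = 2750 / (7680 − 2750) = 0.5578.

R ≈ 0.558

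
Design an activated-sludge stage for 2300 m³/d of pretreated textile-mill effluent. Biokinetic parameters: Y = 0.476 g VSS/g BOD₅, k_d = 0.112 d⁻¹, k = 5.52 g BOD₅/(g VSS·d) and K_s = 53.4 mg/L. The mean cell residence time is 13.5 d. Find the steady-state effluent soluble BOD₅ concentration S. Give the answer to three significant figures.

Effluent substrate depends only on kinetics and SRT: S = K_s(1 + k_d θ_c) / [θ_c(Yk − k_d) − 1] = 53.4 × (1 + 0.112 × 13.5) / [13.5 × (0.476 × 5.52 − 0.112) − 1] = 134.1 / 32.96 = 4.070 mg/L.

S ≈ 4.07 mg/L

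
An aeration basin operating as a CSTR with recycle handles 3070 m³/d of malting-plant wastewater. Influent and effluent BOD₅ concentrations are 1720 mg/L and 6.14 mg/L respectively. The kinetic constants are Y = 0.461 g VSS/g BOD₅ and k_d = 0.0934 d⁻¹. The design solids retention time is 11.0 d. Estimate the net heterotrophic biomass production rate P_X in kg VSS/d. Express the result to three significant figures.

Correct the yield for decay: Y_obs = Y/(1 + k_d θ_c) = 0.461 / (1 + 0.0934 × 11.0) = 0.461 / 2.027 = 0.2274.
Substrate removed = Q·(S₀ − S) = 3070 m³/d × (1720 − 6.14) g/m³ = 5.26×10^6 g/d = 5262 kg/d.
P_X = Y_obs · Q(S₀ − S) = 0.2274 × 5262 = 1196 kg VSS/d.

P_X ≈ 1200 kg VSS/d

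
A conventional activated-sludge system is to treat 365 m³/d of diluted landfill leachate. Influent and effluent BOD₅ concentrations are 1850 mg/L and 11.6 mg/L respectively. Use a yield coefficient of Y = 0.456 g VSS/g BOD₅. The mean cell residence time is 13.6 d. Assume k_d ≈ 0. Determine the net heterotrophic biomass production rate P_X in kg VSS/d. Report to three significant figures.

Since k_d ≈ 0, Y_obs = Y = 0.456 g VSS/g BOD₅.
Mass of BOD₅ removed per day: Q(S₀ − S) = 365 × 1838 g/m³ = 671.0 kg/d.
Biomass produced: P_X = Y_obs·Q·ΔS = 0.4560 × 671.0 ≈ 306.0 kg VSS/d.

P_X ≈ 306 kg VSS/d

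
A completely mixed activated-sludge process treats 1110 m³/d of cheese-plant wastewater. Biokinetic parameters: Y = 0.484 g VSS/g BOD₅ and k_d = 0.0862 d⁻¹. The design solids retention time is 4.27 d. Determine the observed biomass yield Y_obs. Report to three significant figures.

Observed yield with endogenous decay: Y_obs = Y / (1 + k_d·θ_c) = 0.484 / (1 + 0.0862 × 4.27) = 0.484 / 1.368 = 0.3538 g VSS/g BOD₅.

Y_obs ≈ 0.354 g VSS/g BOD₅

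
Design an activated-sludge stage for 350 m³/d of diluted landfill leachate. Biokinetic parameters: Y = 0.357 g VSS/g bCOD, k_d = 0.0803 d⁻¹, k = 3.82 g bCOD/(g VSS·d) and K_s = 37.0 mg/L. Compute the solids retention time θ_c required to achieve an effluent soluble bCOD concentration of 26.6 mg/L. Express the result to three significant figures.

θ_c ≈ 2.04 d

At the target effluent, Y k S/(K_s+S) = 0.357×3.82×26.6/63.60 = 0.5704 d⁻¹.
1/θ_c = 0.5704 − 0.0803 = 0.4901 d⁻¹, so θ_c = 2.041 d.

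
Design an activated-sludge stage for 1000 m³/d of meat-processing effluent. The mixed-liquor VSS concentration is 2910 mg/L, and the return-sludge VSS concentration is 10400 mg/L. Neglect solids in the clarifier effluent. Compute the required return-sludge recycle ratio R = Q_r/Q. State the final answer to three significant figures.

R ≈ 0.389

R = Q_r/Q = X/(X_r − X) = 2910 / (10400 − 2910) = 0.3885.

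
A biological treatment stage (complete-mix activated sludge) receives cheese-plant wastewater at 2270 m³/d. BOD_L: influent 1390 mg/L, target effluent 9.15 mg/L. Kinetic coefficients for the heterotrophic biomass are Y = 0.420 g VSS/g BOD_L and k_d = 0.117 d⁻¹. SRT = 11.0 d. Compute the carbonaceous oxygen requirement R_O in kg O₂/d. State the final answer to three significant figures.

R_O ≈ 2320 kg O₂/d

Y_obs = Y / (1 + k_d θ_c) = 0.420 / (1 + 0.117 × 11.0) = 0.420 / 2.287 = 0.1836.
Q·(S₀ − S) = 2270 × (1390 − 9.15) × 10⁻³ = 3135 kg/d removed.
Net sludge production P_X = 0.1836 × 3135 = 575.6 kg VSS/d.
Carbonaceous O₂ demand = substrate oxidised − cell-mass equivalent = 3135 − 1.42 × 575.6 = 2317 kg O₂/d.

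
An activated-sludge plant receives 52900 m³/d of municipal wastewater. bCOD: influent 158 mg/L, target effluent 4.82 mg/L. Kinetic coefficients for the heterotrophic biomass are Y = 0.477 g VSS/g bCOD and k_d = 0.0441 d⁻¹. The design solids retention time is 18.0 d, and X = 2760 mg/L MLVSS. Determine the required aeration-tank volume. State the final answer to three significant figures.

Steady-state biomass mass balance: V·X·(1 + k_d·θ_c) = Y·Q·(S₀ − S)·θ_c, so V = 0.477 × 52900 × (158 − 4.82) × 18.0 / [2760 × (1 + 0.0441 × 18.0)] = 6.96×10^7 / 4951 = 14053 m³.

V ≈ 14100 m³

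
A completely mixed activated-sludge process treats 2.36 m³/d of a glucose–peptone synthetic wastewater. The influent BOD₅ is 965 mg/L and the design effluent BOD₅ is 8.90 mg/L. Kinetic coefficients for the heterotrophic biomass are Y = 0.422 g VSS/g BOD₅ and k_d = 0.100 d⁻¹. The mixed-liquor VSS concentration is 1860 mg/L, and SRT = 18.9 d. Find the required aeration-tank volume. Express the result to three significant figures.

V ≈ 3.35 m³

Rearranging the biomass balance for a CMAS with decay, V = Y·Q·ΔS·θ_c / [X·(1+k_d θ_c)] = 0.422 × 2.36 × (965 − 8.90) × 18.9 / [1860 × (1 + 0.100 × 18.9)] = 1.8×10^4 / 5375 = 3.348 m³.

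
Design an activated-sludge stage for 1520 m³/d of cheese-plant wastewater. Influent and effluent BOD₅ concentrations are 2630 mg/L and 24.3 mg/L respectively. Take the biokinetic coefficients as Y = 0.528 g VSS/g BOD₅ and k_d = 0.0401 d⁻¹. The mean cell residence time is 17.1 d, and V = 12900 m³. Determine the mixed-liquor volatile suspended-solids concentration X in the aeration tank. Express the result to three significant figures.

From V·X·(1 + k_d·θ_c) = Y·Q·(S₀ − S)·θ_c: X = 0.528 × 1520 × (2630 − 24.3) × 17.1 / [12900 × (1 + 0.0401 × 17.1)] = 1644 mg/L.

X ≈ 1640 mg/L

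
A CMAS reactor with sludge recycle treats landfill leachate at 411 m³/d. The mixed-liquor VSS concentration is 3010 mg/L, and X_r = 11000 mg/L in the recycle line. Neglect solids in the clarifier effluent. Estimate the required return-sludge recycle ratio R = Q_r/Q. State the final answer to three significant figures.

R ≈ 0.377

Mass balance around the secondary clarifier (neglecting effluent solids): R = X / (X_r − X) = 3010 / (11000 − 3010) = 0.3767.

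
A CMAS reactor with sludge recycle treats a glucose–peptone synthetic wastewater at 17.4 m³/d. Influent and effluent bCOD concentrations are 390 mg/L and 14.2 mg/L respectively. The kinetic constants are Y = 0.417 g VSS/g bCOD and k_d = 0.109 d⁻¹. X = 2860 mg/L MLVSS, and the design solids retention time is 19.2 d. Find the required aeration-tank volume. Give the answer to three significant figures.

Steady-state biomass mass balance: V·X·(1 + k_d·θ_c) = Y·Q·(S₀ − S)·θ_c, so V = 0.417 × 17.4 × (390 − 14.2) × 19.2 / [2860 × (1 + 0.109 × 19.2)] = 5.24×10^4 / 8845 = 5.919 m³.

V ≈ 5.92 m³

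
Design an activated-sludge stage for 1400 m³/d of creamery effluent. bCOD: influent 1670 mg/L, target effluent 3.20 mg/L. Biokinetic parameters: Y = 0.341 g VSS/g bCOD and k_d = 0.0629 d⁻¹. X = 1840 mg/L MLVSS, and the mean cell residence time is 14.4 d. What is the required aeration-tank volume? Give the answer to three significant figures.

V ≈ 3270 m³

Steady-state biomass mass balance: V·X·(1 + k_d·θ_c) = Y·Q·(S₀ − S)·θ_c, so V = 0.341 × 1400 × (1670 − 3.20) × 14.4 / [1840 × (1 + 0.0629 × 14.4)] = 1.15×10^7 / 3507 = 3268 m³.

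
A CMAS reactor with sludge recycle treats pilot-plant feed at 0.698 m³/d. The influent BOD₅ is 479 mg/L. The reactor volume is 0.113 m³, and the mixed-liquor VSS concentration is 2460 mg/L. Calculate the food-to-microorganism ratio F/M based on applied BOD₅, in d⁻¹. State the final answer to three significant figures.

Food-to-microorganism ratio F/M = Q S₀ / (V X) = 0.698 × 479 / (0.1130 × 2460) = 1.203 d⁻¹.

F/M ≈ 1.20 d⁻¹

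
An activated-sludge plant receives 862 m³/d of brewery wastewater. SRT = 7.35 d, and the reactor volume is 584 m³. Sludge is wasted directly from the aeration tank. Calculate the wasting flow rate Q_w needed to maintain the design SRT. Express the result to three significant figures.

For wasting at MLVSS concentration, Q_w = V/θ_c = 584.0/7.35 = 79.46 m³/d.

Q_w ≈ 79.5 m³/d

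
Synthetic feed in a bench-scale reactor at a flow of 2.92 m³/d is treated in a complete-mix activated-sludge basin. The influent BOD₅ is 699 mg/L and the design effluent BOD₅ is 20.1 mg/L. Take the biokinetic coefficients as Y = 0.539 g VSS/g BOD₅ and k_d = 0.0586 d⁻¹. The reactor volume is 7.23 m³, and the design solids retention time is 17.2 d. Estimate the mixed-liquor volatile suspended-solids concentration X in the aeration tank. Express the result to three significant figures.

X ≈ 1270 mg/L

X = Y·Q·ΔS·θ_c / [V·(1 + k_d θ_c)] = 0.539 × 2.92 × (699 − 20.1) × 17.2 / [7.23 × (1 + 0.0586 × 17.2)] = 1266 mg/L.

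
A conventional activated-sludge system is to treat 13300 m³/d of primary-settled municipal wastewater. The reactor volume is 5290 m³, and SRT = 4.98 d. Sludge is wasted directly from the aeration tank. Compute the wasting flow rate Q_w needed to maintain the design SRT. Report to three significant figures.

Q_w ≈ 1060 m³/d

With mixed-liquor wasting, θ_c = V/Q_w, so Q_w = V/θ_c = 5290/4.98 = 1062 m³/d.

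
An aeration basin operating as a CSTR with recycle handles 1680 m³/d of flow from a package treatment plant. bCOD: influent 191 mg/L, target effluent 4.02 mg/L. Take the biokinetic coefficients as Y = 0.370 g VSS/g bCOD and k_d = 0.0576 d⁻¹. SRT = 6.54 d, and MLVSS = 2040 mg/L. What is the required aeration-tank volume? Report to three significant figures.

From the SRT design equation V = Y Q (S₀−S) θ_c / [X (1 + k_d θ_c)] = 0.370 × 1680 × (191 − 4.02) × 6.54 / [2040 × (1 + 0.0576 × 6.54)] = 7.6×10^5 / 2808 = 270.7 m³.

V ≈ 271 m³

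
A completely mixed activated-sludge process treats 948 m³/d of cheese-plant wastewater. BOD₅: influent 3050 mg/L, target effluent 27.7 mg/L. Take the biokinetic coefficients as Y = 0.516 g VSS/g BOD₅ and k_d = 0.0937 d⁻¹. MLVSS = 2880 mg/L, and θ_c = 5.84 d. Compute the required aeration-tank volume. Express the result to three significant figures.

V ≈ 1940 m³

Rearranging the biomass balance for a CMAS with decay, V = Y·Q·ΔS·θ_c / [X·(1+k_d θ_c)] = 0.516 × 948 × (3050 − 27.7) × 5.84 / [2880 × (1 + 0.0937 × 5.84)] = 8.63×10^6 / 4456 = 1938 m³.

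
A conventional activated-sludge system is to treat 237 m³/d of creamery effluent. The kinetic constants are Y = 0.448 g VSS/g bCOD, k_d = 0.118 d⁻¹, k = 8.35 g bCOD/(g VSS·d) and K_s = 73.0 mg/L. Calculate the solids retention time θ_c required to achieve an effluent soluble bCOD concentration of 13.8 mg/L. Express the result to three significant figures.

Specific growth rate at S = 13.8 mg/L: μ = YkS/(K_s+S) = 0.448·8.35·13.8/(73.0+13.8) = 0.5947 d⁻¹.
1/θ_c = 0.5947 − 0.118 = 0.4767 d⁻¹, so θ_c = 2.098 d.

θ_c ≈ 2.10 d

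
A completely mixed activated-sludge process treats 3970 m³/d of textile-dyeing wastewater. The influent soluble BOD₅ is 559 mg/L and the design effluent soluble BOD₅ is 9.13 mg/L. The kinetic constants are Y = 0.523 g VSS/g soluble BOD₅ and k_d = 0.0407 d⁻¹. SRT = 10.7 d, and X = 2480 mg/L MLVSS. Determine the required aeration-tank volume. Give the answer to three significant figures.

V ≈ 3430 m³

Steady-state biomass mass balance: V·X·(1 + k_d·θ_c) = Y·Q·(S₀ − S)·θ_c, so V = 0.523 × 3970 × (559 − 9.13) × 10.7 / [2480 × (1 + 0.0407 × 10.7)] = 1.22×10^7 / 3560 = 3432 m³.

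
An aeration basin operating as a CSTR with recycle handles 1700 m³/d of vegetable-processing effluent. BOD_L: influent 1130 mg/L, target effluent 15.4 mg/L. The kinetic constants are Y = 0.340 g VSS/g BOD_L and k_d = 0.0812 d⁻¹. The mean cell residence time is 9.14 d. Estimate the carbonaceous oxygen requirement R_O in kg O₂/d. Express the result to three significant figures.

R_O ≈ 1370 kg O₂/d

Observed yield with endogenous decay: Y_obs = Y / (1 + k_d·θ_c) = 0.340 / (1 + 0.0812 × 9.14) = 0.340 / 1.742 = 0.1952 g VSS/g BOD_L.
ΔS = 1130 − 15.4 = 1115 mg/L, so the substrate removal rate is 1700 × 1115/1000 = 1895 kg BOD_L/d.
Biomass synthesised: P_X = Y_obs × 1895 = 369.8 kg VSS/d.
R_O = Q·(S₀ − S) − 1.42·P_X = 1895 − 1.42 × 369.8 = 1370 kg O₂/d.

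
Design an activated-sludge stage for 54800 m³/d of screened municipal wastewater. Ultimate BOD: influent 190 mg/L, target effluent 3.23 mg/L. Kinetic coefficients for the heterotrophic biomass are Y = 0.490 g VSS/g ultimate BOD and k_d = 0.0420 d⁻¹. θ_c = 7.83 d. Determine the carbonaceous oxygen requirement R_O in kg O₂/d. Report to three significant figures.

R_O ≈ 4880 kg O₂/d

Observed yield with endogenous decay: Y_obs = Y / (1 + k_d·θ_c) = 0.490 / (1 + 0.0420 × 7.83) = 0.490 / 1.329 = 0.3687 g VSS/g ultimate BOD.
ΔS = 190 − 3.23 = 186.8 mg/L, so the substrate removal rate is 54800 × 186.8/1000 = 10235 kg ultimate BOD/d.
Net sludge production P_X = 0.3687 × 10235 = 3774 kg VSS/d.
Carbonaceous O₂ demand = substrate oxidised − cell-mass equivalent = 10235 − 1.42 × 3774 = 4876 kg O₂/d.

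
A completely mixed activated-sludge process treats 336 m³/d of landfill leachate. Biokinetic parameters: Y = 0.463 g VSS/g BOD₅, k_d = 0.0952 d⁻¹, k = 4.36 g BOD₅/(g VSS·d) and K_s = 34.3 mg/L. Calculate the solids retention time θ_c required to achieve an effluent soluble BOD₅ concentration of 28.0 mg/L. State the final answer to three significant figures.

At the target effluent, Y k S/(K_s+S) = 0.463×4.36×28.0/62.30 = 0.9073 d⁻¹.
θ_c = 1/(μ − k_d) = 1/(0.9073 − 0.0952) = 1/0.8121 = 1.231 d.

θ_c ≈ 1.23 d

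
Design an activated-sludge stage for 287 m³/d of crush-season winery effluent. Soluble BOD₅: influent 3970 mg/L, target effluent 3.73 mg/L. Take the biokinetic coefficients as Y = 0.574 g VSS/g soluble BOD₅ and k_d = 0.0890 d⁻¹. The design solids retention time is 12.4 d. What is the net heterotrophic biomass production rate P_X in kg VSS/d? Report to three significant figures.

P_X ≈ 311 kg VSS/d

Y_obs = Y / (1 + k_d θ_c) = 0.574 / (1 + 0.0890 × 12.4) = 0.574 / 2.104 = 0.2729.
Mass of soluble BOD₅ removed per day: Q(S₀ − S) = 287 × 3966 g/m³ = 1138 kg/d.
Net biomass production P_X = Y_obs × Q·(S₀ − S) = 0.2729 × 1138 = 310.6 kg VSS/d.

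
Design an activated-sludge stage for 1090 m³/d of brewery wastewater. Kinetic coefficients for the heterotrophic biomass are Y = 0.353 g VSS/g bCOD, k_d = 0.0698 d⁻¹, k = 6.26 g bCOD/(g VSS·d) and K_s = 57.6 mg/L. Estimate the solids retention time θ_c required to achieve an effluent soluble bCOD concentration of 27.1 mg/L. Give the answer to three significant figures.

From 1/θ_c = Y·k·S/(K_s + S) − k_d: Y·k·S/(K_s+S) = 0.353 × 6.26 × 27.1 / (57.6 + 27.1) = 0.7070 d⁻¹.
1/θ_c = 0.7070 − 0.0698 = 0.6372 d⁻¹, so θ_c = 1.569 d.

θ_c ≈ 1.57 d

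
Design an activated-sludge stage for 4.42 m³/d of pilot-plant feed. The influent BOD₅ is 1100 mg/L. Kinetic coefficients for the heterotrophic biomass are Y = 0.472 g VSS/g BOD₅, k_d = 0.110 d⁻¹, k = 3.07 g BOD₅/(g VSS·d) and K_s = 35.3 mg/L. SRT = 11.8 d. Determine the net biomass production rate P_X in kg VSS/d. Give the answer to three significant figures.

Effluent substrate depends only on kinetics and SRT: S = K_s(1 + k_d θ_c) / [θ_c(Yk − k_d) − 1] = 35.3 × (1 + 0.110 × 11.8) / [11.8 × (0.472 × 3.07 − 0.110) − 1] = 81.12 / 14.80 = 5.481 mg/L.
The observed yield is Y_obs = Y/(1 + k_d·θ_c) = 0.472 / (1 + 0.110 × 11.8) = 0.472 / 2.298 = 0.2054 g VSS per g BOD₅ removed.
Substrate removed = Q·(S₀ − S) = 4.42 m³/d × (1100 − 5.48) g/m³ = 4.84×10^3 g/d = 4.838 kg/d.
So the net sludge growth is P_X = 0.2054 × 4.838 = 0.9937 kg VSS/d.

P_X ≈ 0.994 kg VSS/d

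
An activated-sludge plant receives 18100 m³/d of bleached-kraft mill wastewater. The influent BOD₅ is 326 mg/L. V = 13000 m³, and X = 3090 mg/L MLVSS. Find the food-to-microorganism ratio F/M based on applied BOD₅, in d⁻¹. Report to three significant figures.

F/M ≈ 0.147 d⁻¹

F/M = Q·S₀ / (V·X) = 18100 × 326 / (13000 × 3090) = 0.1469 g BOD₅·(g VSS·d)⁻¹.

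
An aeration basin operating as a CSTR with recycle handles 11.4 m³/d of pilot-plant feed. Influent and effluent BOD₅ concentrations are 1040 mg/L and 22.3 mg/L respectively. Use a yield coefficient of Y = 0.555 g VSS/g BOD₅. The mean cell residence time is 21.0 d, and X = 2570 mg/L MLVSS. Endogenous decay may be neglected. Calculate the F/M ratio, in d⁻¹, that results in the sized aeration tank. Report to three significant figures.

F/M ≈ 0.0877 d⁻¹

V·X = Y·Q·ΔS·θ_c gives V = 0.555 × 11.4 × (1040 − 22.3) × 21.0 / 2570 = 52.61 m³.
Food-to-microorganism ratio F/M = Q S₀ / (V X) = 11.4 × 1040 / (52.61 × 2570) = 0.08768 d⁻¹.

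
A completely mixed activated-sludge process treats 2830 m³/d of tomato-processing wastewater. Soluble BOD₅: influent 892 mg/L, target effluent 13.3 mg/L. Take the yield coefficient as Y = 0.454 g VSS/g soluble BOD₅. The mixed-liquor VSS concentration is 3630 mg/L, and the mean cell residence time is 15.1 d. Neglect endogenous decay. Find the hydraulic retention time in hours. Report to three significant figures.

τ ≈ 39.8 h

V·X = Y·Q·ΔS·θ_c gives V = 0.454 × 2830 × (892 − 13.3) × 15.1 / 3630 = 4696 m³.
τ = V/Q = 4696/2830 = 1.659 d, or 39.83 h.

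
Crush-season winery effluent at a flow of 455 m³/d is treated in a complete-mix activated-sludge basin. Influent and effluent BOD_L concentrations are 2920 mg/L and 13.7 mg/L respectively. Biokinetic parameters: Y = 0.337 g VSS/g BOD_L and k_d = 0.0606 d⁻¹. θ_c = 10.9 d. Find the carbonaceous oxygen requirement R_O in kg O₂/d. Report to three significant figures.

Y_obs = Y / (1 + k_d θ_c) = 0.337 / (1 + 0.0606 × 10.9) = 0.337 / 1.661 = 0.2029.
ΔS = 2920 − 13.7 = 2906 mg/L, so the substrate removal rate is 455 × 2906/1000 = 1322 kg BOD_L/d.
P_X = Y_obs·Q·(S₀ − S) = 0.2029 × 1322 = 268.4 kg VSS/d.
Carbonaceous O₂ demand = substrate oxidised − cell-mass equivalent = 1322 − 1.42 × 268.4 = 941.3 kg O₂/d.

R_O ≈ 941 kg O₂/d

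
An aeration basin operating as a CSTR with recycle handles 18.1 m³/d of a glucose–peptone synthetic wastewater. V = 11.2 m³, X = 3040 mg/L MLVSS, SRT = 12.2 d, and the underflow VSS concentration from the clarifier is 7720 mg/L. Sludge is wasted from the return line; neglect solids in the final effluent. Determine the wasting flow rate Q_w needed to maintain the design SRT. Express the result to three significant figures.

θ_c = V·X/(Q_w·X_r) when wasting from the recycle, so Q_w = V·X/(θ_c·X_r) = 11.20 × 3040 / (12.2 × 7720) = 0.3615 m³/d.

Q_w ≈ 0.362 m³/d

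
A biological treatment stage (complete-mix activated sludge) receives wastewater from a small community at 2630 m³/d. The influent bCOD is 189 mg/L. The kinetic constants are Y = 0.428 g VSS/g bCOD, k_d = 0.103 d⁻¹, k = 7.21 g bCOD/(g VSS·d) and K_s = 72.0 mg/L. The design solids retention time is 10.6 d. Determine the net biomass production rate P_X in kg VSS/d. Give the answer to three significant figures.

P_X ≈ 99.1 kg VSS/d

Effluent substrate depends only on kinetics and SRT: S = K_s(1 + k_d θ_c) / [θ_c(Yk − k_d) − 1] = 72.0 × (1 + 0.103 × 10.6) / [10.6 × (0.428 × 7.21 − 0.103) − 1] = 150.6 / 30.62 = 4.919 mg/L.
Y_obs = Y / (1 + k_d θ_c) = 0.428 / (1 + 0.103 × 10.6) = 0.428 / 2.092 = 0.2046.
ΔS = 189 − 4.92 = 184.1 mg/L, so the substrate removal rate is 2630 × 184.1/1000 = 484.1 kg bCOD/d.
P_X = Y_obs · Q(S₀ − S) = 0.2046 × 484.1 = 99.06 kg VSS/d.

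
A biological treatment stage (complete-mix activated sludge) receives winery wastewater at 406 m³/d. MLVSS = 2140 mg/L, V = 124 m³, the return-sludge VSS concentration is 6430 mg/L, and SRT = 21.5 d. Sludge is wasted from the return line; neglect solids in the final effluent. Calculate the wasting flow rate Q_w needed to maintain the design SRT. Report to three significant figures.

Q_w ≈ 1.92 m³/d

Q_w = (V·X)/(θ_c X_r) = 124.0 × 2140 / (21.5 × 6430) = 1.919 m³/d.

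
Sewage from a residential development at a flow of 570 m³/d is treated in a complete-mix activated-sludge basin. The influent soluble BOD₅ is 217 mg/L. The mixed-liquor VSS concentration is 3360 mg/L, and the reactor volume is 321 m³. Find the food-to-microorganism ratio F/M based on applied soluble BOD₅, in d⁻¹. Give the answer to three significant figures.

F/M ≈ 0.115 d⁻¹

F/M = applied load / biomass = Q·S₀/(V·X) = 570 × 217 / (321.0 × 3360) = 0.1147 d⁻¹.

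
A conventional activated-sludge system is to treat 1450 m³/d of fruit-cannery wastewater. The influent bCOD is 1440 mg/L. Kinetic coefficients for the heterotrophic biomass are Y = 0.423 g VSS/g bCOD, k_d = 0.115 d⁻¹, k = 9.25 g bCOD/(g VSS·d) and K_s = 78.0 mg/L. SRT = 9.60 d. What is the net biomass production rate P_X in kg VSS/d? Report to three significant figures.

P_X ≈ 418 kg VSS/d

From the Monod/SRT balance for a CMAS, S = K_s·(1+k_d θ_c)/[θ_c·(Y k − k_d) − 1] = 78.0 × (1 + 0.115 × 9.60) / [9.60 × (0.423 × 9.25 − 0.115) − 1] = 164.1 / 35.46 = 4.628 mg/L.
Y_obs = Y / (1 + k_d θ_c) = 0.423 / (1 + 0.115 × 9.60) = 0.423 / 2.104 = 0.2010.
Q·(S₀ − S) = 1450 × (1440 − 4.63) × 10⁻³ = 2081 kg/d removed.
Net biomass production P_X = Y_obs × Q·(S₀ − S) = 0.2010 × 2081 = 418.4 kg VSS/d.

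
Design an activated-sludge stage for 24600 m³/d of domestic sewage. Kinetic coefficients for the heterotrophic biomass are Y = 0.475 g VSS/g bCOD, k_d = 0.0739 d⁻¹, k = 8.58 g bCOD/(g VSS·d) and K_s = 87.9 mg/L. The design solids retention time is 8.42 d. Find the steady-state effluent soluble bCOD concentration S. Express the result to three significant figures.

S ≈ 4.36 mg/L

For a completely mixed reactor with recycle the Lawrence–McCarty relation gives S = K_s·(1 + k_d·θ_c) / [θ_c·(Y·k − k_d) − 1] = 87.9 × (1 + 0.0739 × 8.42) / [8.42 × (0.475 × 8.58 − 0.0739) − 1] = 142.6 / 32.69 = 4.362 mg/L.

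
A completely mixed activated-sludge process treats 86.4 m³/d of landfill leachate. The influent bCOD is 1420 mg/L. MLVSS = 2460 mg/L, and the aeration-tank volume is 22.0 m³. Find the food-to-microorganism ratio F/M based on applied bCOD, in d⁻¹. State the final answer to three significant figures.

F/M ≈ 2.27 d⁻¹

F/M = applied load / biomass = Q·S₀/(V·X) = 86.4 × 1420 / (22.00 × 2460) = 2.267 d⁻¹.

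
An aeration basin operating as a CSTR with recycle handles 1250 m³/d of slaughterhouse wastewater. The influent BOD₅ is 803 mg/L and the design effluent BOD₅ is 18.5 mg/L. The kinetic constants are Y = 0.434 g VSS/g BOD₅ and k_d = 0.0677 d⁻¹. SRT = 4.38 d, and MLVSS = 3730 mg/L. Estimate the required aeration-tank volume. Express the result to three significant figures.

V ≈ 385 m³

From the SRT design equation V = Y Q (S₀−S) θ_c / [X (1 + k_d θ_c)] = 0.434 × 1250 × (803 − 18.5) × 4.38 / [3730 × (1 + 0.0677 × 4.38)] = 1.86×10^6 / 4836 = 385.5 m³.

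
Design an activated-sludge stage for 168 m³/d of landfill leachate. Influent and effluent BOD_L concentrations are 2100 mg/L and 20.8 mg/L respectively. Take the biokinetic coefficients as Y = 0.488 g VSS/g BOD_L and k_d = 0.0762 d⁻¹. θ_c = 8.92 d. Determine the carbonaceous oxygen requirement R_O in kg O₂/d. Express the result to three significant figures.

R_O ≈ 205 kg O₂/d

Y_obs = Y / (1 + k_d θ_c) = 0.488 / (1 + 0.0762 × 8.92) = 0.488 / 1.680 = 0.2905.
Substrate removed = Q·(S₀ − S) = 168 m³/d × (2100 − 20.8) g/m³ = 3.49×10^5 g/d = 349.3 kg/d.
Net sludge production P_X = 0.2905 × 349.3 = 101.5 kg VSS/d.
R_O = Q·(S₀ − S) − 1.42·P_X = 349.3 − 1.42 × 101.5 = 205.2 kg O₂/d.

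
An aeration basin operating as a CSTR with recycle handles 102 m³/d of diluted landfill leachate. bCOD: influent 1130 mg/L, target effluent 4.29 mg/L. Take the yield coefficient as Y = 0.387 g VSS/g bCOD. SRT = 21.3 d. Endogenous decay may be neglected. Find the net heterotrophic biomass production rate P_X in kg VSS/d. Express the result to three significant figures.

With endogenous decay neglected, the observed yield equals the true yield: Y_obs = Y = 0.387 g VSS/g bCOD.
Substrate removed = Q·(S₀ − S) = 102 m³/d × (1130 − 4.29) g/m³ = 1.15×10^5 g/d = 114.8 kg/d.
Net biomass production P_X = Y_obs × Q·(S₀ − S) = 0.3870 × 114.8 = 44.44 kg VSS/d.

P_X ≈ 44.4 kg VSS/d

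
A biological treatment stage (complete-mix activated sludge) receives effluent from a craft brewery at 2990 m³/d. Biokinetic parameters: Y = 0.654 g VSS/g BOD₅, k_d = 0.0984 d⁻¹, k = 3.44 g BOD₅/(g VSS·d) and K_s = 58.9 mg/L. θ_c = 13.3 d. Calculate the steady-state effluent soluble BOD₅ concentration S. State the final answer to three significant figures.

S ≈ 4.92 mg/L

For a completely mixed reactor with recycle the Lawrence–McCarty relation gives S = K_s·(1 + k_d·θ_c) / [θ_c·(Y·k − k_d) − 1] = 58.9 × (1 + 0.0984 × 13.3) / [13.3 × (0.654 × 3.44 − 0.0984) − 1] = 136.0 / 27.61 = 4.925 mg/L.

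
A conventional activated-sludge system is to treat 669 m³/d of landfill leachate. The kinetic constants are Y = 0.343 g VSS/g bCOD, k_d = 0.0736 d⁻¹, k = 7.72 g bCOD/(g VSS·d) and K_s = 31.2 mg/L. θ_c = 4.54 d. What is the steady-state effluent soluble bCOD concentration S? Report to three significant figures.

For a completely mixed reactor with recycle the Lawrence–McCarty relation gives S = K_s·(1 + k_d·θ_c) / [θ_c·(Y·k − k_d) − 1] = 31.2 × (1 + 0.0736 × 4.54) / [4.54 × (0.343 × 7.72 − 0.0736) − 1] = 41.63 / 10.69 = 3.895 mg/L.

S ≈ 3.89 mg/L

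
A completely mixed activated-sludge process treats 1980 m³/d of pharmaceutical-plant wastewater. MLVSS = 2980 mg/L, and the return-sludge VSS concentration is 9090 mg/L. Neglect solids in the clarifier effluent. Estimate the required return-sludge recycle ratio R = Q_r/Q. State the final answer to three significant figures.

R ≈ 0.488

Solids balance on the clarifier gives (1+R)X = R·X_r, so R = X/(X_r − X) = 2980 / (9090 − 2980) = 0.4877.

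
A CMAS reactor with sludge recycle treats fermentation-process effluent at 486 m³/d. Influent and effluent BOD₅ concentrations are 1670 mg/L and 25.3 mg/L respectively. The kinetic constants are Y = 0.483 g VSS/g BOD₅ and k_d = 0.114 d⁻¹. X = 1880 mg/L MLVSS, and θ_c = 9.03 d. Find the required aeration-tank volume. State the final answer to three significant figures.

V ≈ 914 m³

From the SRT design equation V = Y Q (S₀−S) θ_c / [X (1 + k_d θ_c)] = 0.483 × 486 × (1670 − 25.3) × 9.03 / [1880 × (1 + 0.114 × 9.03)] = 3.49×10^6 / 3815 = 913.8 m³.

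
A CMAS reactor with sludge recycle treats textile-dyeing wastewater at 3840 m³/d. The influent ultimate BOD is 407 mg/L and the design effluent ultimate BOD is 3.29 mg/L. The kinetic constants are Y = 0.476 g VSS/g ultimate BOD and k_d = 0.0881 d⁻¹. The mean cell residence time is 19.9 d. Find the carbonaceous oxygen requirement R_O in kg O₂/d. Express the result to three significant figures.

R_O ≈ 1170 kg O₂/d

Observed yield with endogenous decay: Y_obs = Y / (1 + k_d·θ_c) = 0.476 / (1 + 0.0881 × 19.9) = 0.476 / 2.753 = 0.1729 g VSS/g ultimate BOD.
Q·(S₀ − S) = 3840 × (407 − 3.29) × 10⁻³ = 1550 kg/d removed.
Net sludge production P_X = 0.1729 × 1550 = 268.0 kg VSS/d.
R_O = Q·ΔS − 1.42 P_X = 1550 − 380.6 = 1170 kg O₂/d.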